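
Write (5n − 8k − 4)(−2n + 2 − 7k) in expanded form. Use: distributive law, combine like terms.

(5n − 8k − 4)(−2n + 2 − 7k)
= −10n^2 + 10n − 35kn + 16kn − 16k + 56k^2 + 8n − 8 + 28k    [distributive law]
= −10n^2 + 18n − 19kn + 12k + 56k^2 − 8    [combine like terms]

−10n^2 + 18n − 19kn + 12k + 56k^2 − 8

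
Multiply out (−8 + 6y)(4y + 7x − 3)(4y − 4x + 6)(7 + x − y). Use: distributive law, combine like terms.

(−8 + 6y)(4y + 7x − 3)(4y − 4x + 6)(7 + x − y)
= (−32y − 56x + 24 + 24y^2 + 42xy − 18y)(4y − 4x + 6)(7 + x − y)    [distributive law]
= (−50y − 56x + 24 + 24y^2 + 42xy)(4y − 4x + 6)(7 + x − y)    [combine like terms]
= (−200y^2 + 200xy − 300y − 224xy + 224x^2 − 336x + 96y − 96x + 144 + 96y^3 − 96xy^2 + 144y^2 + 168xy^2 − 168x^2y + 252xy)(7 + x − y)    [distributive law]
= (−56y^2 + 228xy − 204y + 224x^2 − 432x + 144 + 96y^3 + 72xy^2 − 168x^2y)(7 + x − y)    [combine like terms]
= −392y^2 − 56xy^2 + 56y^3 + 1596xy + 228x^2y − 228xy^2 − 1428y − 204xy + 204y^2 + 1568x^2 + 224x^3 − 224x^2y − 3024x − 432x^2 + 432xy + 1008 + 144x − 144y + 672y^3 + 96xy^3 − 96y^4 + 504xy^2 + 72x^2y^2 − 72xy^3 − 1176x^2y − 168x^3y + 168x^2y^2    [distributive law]
= −188y^2 + 220xy^2 + 728y^3 + 1824xy − 1172x^2y − 1572y + 1136x^2 + 224x^3 − 2880x + 1008 + 24xy^3 − 96y^4 + 240x^2y^2 − 168x^3y    [combine like terms]

−188y^2 + 220xy^2 + 728y^3 + 1824xy − 1172x^2y − 1572y + 1136x^2 + 224x^3 − 2880x + 1008 + 24xy^3 − 96y^4 + 240x^2y^2 − 168x^3y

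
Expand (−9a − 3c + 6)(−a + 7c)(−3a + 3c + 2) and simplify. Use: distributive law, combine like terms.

−27a³ + 207a²c + 36a² − 117ac² − 264ac − 63c³ + 84c² − 12a + 84c

(−9a − 3c + 6)(−a + 7c)(−3a + 3c + 2)
= (9a² − 63ac + 3ac − 21c² − 6a + 42c)(−3a + 3c + 2)    [distributive law]
= (9a² − 60ac − 21c² − 6a + 42c)(−3a + 3c + 2)    [combine like terms]
= −27a³ + 27a²c + 18a² + 180a²c − 180ac² − 120ac + 63ac² − 63c³ − 42c² + 18a² − 18ac − 12a − 126ac + 126c² + 84c    [distributive law]
= −27a³ + 207a²c + 36a² − 117ac² − 264ac − 63c³ + 84c² − 12a + 84c    [combine like terms]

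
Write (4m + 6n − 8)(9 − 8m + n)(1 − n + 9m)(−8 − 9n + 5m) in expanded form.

4024m + 3362mn − 9684m^2 − 3414mn^2 − 3550m^2n + 6644m^3 + 3766m^2n^2 + 772m^3n − 1440m^4 − 912mn^3 − 296n − 742n^2 + 408n^3 + 54n^4 + 576

(4m + 6n − 8)(9 − 8m + n)(1 − n + 9m)(−8 − 9n + 5m)
= (36m − 32m^2 + 4mn + 54n − 48mn + 6n^2 − 72 + 64m − 8n)(1 − n + 9m)(−8 − 9n + 5m)    [distributive law]
= (100m − 32m^2 − 44mn + 46n + 6n^2 − 72)(1 − n + 9m)(−8 − 9n + 5m)    [combine like terms]
= (100m − 100mn + 900m^2 − 32m^2 + 32m^2n − 288m^3 − 44mn + 44mn^2 − 396m^2n + 46n − 46n^2 + 414mn + 6n^2 − 6n^3 + 54mn^2 − 72 + 72n − 648m)(−8 − 9n + 5m)    [distributive law]
= (−548m + 270mn + 868m^2 − 364m^2n − 288m^3 + 98mn^2 + 118n − 40n^2 − 6n^3 − 72)(−8 − 9n + 5m)    [combine like terms]
= 4384m + 4932mn − 2740m^2 − 2160mn − 2430mn^2 + 1350m^2n − 6944m^2 − 7812m^2n + 4340m^3 + 2912m^2n + 3276m^2n^2 − 1820m^3n + 2304m^3 + 2592m^3n − 1440m^4 − 784mn^2 − 882mn^3 + 490m^2n^2 − 944n − 1062n^2 + 590mn + 320n^2 + 360n^3 − 200mn^2 + 48n^3 + 54n^4 − 30mn^3 + 576 + 648n − 360m    [distributive law]
= 4024m + 3362mn − 9684m^2 − 3414mn^2 − 3550m^2n + 6644m^3 + 3766m^2n^2 + 772m^3n − 1440m^4 − 912mn^3 − 296n − 742n^2 + 408n^3 + 54n^4 + 576    [combine like terms]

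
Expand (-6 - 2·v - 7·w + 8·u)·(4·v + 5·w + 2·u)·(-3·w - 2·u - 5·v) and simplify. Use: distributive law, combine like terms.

222·v·w + 108·u·v + 120·v² + 90·w² + 96·u·w + 24·u² + 214·v²·w - 124·u·v² + 40·v³ + 289·v·w² - 138·u·v·w - 136·u²·v + 105·w³ - 8·u·w² - 100·u²·w - 32·u³

(-6 - 2·v - 7·w + 8·u)·(4·v + 5·w + 2·u)·(-3·w - 2·u - 5·v)
= (-24·v - 30·w - 12·u - 8·v² - 10·v·w - 4·u·v - 28·v·w - 35·w² - 14·u·w + 32·u·v + 40·u·w + 16·u²)·(-3·w - 2·u - 5·v)    [distributive law]
= (-24·v - 30·w - 12·u - 8·v² - 38·v·w + 28·u·v - 35·w² + 26·u·w + 16·u²)·(-3·w - 2·u - 5·v)    [combine like terms]
= 72·v·w + 48·u·v + 120·v² + 90·w² + 60·u·w + 150·v·w + 36·u·w + 24·u² + 60·u·v + 24·v²·w + 16·u·v² + 40·v³ + 114·v·w² + 76·u·v·w + 190·v²·w - 84·u·v·w - 56·u²·v - 140·u·v² + 105·w³ + 70·u·w² + 175·v·w² - 78·u·w² - 52·u²·w - 130·u·v·w - 48·u²·w - 32·u³ - 80·u²·v    [distributive law]
= 222·v·w + 108·u·v + 120·v² + 90·w² + 96·u·w + 24·u² + 214·v²·w - 124·u·v² + 40·v³ + 289·v·w² - 138·u·v·w - 136·u²·v + 105·w³ - 8·u·w² - 100·u²·w - 32·u³    [combine like terms]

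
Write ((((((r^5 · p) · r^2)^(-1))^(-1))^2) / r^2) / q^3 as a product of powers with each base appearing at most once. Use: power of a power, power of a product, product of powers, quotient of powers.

p^2q^(-3)r^12

((((((r^5 · p) · r^2)^(-1))^(-1))^2) / r^2) / q^3
= (((((r^5 · p) · r^2)^(-1))^(-2)) / r^2) / q^3    [power of a power]
= ((((r^5 · p) · r^2)^2) / r^2) / q^3    [power of a power]
= ((((r^5 · p)^2) · ((r^2)^2)) / r^2) / q^3    [power of a product]
= (((((r^5)^2) · (p^2)) · ((r^2)^2)) / r^2) / q^3    [power of a product]
= (((r^10 · (p^2)) · ((r^2)^2)) / r^2) / q^3    [power of a power]
= (((r^10 · p^2) · r^4) / r^2) / q^3    [power of a power]
= p^2q^(-3)r^12    [quotient of powers; product of powers]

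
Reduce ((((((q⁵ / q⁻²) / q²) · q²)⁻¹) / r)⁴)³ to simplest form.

q⁻⁸⁴r⁻¹²

((((((q⁵ / q⁻²) / q²) · q²)⁻¹) / r)⁴)³
= (((((q⁵ / q⁻²) / q²) · q²)⁻¹) / r)¹²    [power of a power]
= (((((q⁵ / q⁻²) / q²) · q²)⁻¹)¹²) / (r¹²)    [power of a quotient]
= ((((q⁵ / q⁻²) / q²) · q²)⁻¹²) / (r¹²)    [power of a power]
= ((((q⁵ / q⁻²) / q²)⁻¹²) · ((q²)⁻¹²)) / (r¹²)    [power of a product]
= ((((q⁵ / q⁻²)⁻¹²) / ((q²)⁻¹²)) · ((q²)⁻¹²)) / (r¹²)    [power of a quotient]
= (((((q⁵)⁻¹²) / ((q⁻²)⁻¹²)) / ((q²)⁻¹²)) · ((q²)⁻¹²)) / (r¹²)    [power of a quotient]
= (((q⁻⁶⁰ / ((q⁻²)⁻¹²)) / ((q²)⁻¹²)) · ((q²)⁻¹²)) / (r¹²)    [power of a power]
= (((q⁻⁶⁰ / q²⁴) / ((q²)⁻¹²)) · ((q²)⁻¹²)) / (r¹²)    [power of a power]
= ((q⁻⁸⁴ / ((q²)⁻¹²)) · ((q²)⁻¹²)) / (r¹²)    [quotient of powers]
= ((q⁻⁸⁴ / q⁻²⁴) · ((q²)⁻¹²)) / (r¹²)    [power of a power]
= (q⁻⁶⁰ · ((q²)⁻¹²)) / (r¹²)    [quotient of powers]
= (q⁻⁶⁰ · q⁻²⁴) / (r¹²)    [power of a power]
= q⁻⁸⁴ / (r¹²)    [product of powers]
= q⁻⁸⁴r⁻¹²    [quotient of powers]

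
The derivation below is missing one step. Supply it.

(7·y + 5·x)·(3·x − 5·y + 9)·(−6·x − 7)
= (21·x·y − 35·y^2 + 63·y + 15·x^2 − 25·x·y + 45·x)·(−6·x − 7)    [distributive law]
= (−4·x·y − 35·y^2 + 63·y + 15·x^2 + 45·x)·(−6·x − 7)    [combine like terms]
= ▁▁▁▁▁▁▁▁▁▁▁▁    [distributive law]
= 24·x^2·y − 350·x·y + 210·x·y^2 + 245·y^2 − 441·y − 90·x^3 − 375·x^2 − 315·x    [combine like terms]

By distributive law:

24·x^2·y + 28·x·y + 210·x·y^2 + 245·y^2 − 378·x·y − 441·y − 90·x^3 − 105·x^2 − 270·x^2 − 315·x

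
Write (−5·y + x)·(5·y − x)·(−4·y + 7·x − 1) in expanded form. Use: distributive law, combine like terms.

100·y^3 − 215·x·y^2 + 25·y^2 + 74·x^2·y − 10·x·y − 7·x^3 + x^2

(−5·y + x)·(5·y − x)·(−4·y + 7·x − 1)
= (−25·y^2 + 5·x·y + 5·x·y − x^2)·(−4·y + 7·x − 1)    [distributive law]
= (−25·y^2 + 10·x·y − x^2)·(−4·y + 7·x − 1)    [combine like terms]
= 100·y^3 − 175·x·y^2 + 25·y^2 − 40·x·y^2 + 70·x^2·y − 10·x·y + 4·x^2·y − 7·x^3 + x^2    [distributive law]
= 100·y^3 − 215·x·y^2 + 25·y^2 + 74·x^2·y − 10·x·y − 7·x^3 + x^2    [combine like terms]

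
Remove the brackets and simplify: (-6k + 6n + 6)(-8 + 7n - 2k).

(-6k + 6n + 6)(-8 + 7n - 2k)
= 48k - 42kn + 12k² - 48n + 42n² - 12kn - 48 + 42n - 12k    [distributive law]
= 36k - 54kn + 12k² - 6n + 42n² - 48    [combine like terms]

36k - 54kn + 12k² - 6n + 42n² - 48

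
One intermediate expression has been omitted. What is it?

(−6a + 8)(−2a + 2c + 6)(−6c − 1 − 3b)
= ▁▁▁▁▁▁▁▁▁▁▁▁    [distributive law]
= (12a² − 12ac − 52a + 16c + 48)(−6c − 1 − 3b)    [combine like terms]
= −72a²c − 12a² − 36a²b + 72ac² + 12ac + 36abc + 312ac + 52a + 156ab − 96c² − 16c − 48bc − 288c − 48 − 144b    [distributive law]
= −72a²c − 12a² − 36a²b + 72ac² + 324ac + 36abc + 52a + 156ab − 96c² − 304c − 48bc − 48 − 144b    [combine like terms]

By distributive law:

(12a² − 12ac − 36a − 16a + 16c + 48)(−6c − 1 − 3b)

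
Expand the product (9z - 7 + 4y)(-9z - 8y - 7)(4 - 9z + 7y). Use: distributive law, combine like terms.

-324z^2 + 729z^3 + 405yz^2 - 684yz - 468y^2z + 455y + 68y^2 + 196 - 441z - 224y^3

(9z - 7 + 4y)(-9z - 8y - 7)(4 - 9z + 7y)
= (-81z^2 - 72yz - 63z + 63z + 56y + 49 - 36yz - 32y^2 - 28y)(4 - 9z + 7y)    [distributive law]
= (-81z^2 - 108yz + 28y + 49 - 32y^2)(4 - 9z + 7y)    [combine like terms]
= -324z^2 + 729z^3 - 567yz^2 - 432yz + 972yz^2 - 756y^2z + 112y - 252yz + 196y^2 + 196 - 441z + 343y - 128y^2 + 288y^2z - 224y^3    [distributive law]
= -324z^2 + 729z^3 + 405yz^2 - 684yz - 468y^2z + 455y + 68y^2 + 196 - 441z - 224y^3    [combine like terms]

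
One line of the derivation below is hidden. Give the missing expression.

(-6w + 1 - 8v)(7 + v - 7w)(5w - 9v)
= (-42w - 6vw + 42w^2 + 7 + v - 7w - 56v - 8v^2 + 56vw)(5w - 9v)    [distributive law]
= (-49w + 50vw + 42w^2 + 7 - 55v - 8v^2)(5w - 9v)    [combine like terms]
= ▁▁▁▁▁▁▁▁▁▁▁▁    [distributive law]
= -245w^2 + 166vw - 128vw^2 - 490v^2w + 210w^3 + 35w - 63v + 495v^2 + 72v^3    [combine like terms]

Applying distributive law to the line above:

-245w^2 + 441vw + 250vw^2 - 450v^2w + 210w^3 - 378vw^2 + 35w - 63v - 275vw + 495v^2 - 40v^2w + 72v^3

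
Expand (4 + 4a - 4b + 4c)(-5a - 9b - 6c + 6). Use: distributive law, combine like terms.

4a - 60b + 24 - 20a^2 - 16ab - 44ac + 36b^2 - 12bc - 24c^2

(4 + 4a - 4b + 4c)(-5a - 9b - 6c + 6)
= -20a - 36b - 24c + 24 - 20a^2 - 36ab - 24ac + 24a + 20ab + 36b^2 + 24bc - 24b - 20ac - 36bc - 24c^2 + 24c    [distributive law]
= 4a - 60b + 24 - 20a^2 - 16ab - 44ac + 36b^2 - 12bc - 24c^2    [combine like terms]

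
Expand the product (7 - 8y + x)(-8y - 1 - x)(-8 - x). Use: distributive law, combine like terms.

384y + 48xy + 56 + 71x + 16x^2 - 512y^2 - 64xy^2 + x^3

(7 - 8y + x)(-8y - 1 - x)(-8 - x)
= (-56y - 7 - 7x + 64y^2 + 8y + 8xy - 8xy - x - x^2)(-8 - x)    [distributive law]
= (-48y - 7 - 8x + 64y^2 - x^2)(-8 - x)    [combine like terms]
= 384y + 48xy + 56 + 7x + 64x + 8x^2 - 512y^2 - 64xy^2 + 8x^2 + x^3    [distributive law]
= 384y + 48xy + 56 + 71x + 16x^2 - 512y^2 - 64xy^2 + x^3    [combine like terms]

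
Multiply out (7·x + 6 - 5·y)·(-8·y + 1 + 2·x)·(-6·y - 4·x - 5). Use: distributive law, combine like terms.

(7·x + 6 - 5·y)·(-8·y + 1 + 2·x)·(-6·y - 4·x - 5)
= (-56·x·y + 7·x + 14·x^2 - 48·y + 6 + 12·x + 40·y^2 - 5·y - 10·x·y)·(-6·y - 4·x - 5)    [distributive law]
= (-66·x·y + 19·x + 14·x^2 - 53·y + 6 + 40·y^2)·(-6·y - 4·x - 5)    [combine like terms]
= 396·x·y^2 + 264·x^2·y + 330·x·y - 114·x·y - 76·x^2 - 95·x - 84·x^2·y - 56·x^3 - 70·x^2 + 318·y^2 + 212·x·y + 265·y - 36·y - 24·x - 30 - 240·y^3 - 160·x·y^2 - 200·y^2    [distributive law]
= 236·x·y^2 + 180·x^2·y + 428·x·y - 146·x^2 - 119·x - 56·x^3 + 118·y^2 + 229·y - 30 - 240·y^3    [combine like terms]

236·x·y^2 + 180·x^2·y + 428·x·y - 146·x^2 - 119·x - 56·x^3 + 118·y^2 + 229·y - 30 - 240·y^3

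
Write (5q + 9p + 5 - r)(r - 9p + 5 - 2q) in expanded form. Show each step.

7qr - 63pq + 15q - 10q^2 + 18pr - 81p^2 + 25 - r^2

(5q + 9p + 5 - r)(r - 9p + 5 - 2q)
= 5qr - 45pq + 25q - 10q^2 + 9pr - 81p^2 + 45p - 18pq + 5r - 45p + 25 - 10q - r^2 + 9pr - 5r + 2qr    [distributive law]
= 7qr - 63pq + 15q - 10q^2 + 18pr - 81p^2 + 25 - r^2    [combine like terms]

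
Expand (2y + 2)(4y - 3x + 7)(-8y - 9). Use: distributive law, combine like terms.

(2y + 2)(4y - 3x + 7)(-8y - 9)
= (8y^2 - 6xy + 14y + 8y - 6x + 14)(-8y - 9)    [distributive law]
= (8y^2 - 6xy + 22y - 6x + 14)(-8y - 9)    [combine like terms]
= -64y^3 - 72y^2 + 48xy^2 + 54xy - 176y^2 - 198y + 48xy + 54x - 112y - 126    [distributive law]
= -64y^3 - 248y^2 + 48xy^2 + 102xy - 310y + 54x - 126    [combine like terms]

-64y^3 - 248y^2 + 48xy^2 + 102xy - 310y + 54x - 126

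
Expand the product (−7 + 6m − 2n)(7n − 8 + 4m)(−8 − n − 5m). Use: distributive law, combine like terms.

(−7 + 6m − 2n)(7n − 8 + 4m)(−8 − n − 5m)
= (−49n + 56 − 28m + 42mn − 48m + 24m^2 − 14n^2 + 16n − 8mn)(−8 − n − 5m)    [distributive law]
= (−33n + 56 − 76m + 34mn + 24m^2 − 14n^2)(−8 − n − 5m)    [combine like terms]
= 264n + 33n^2 + 165mn − 448 − 56n − 280m + 608m + 76mn + 380m^2 − 272mn − 34mn^2 − 170m^2n − 192m^2 − 24m^2n − 120m^3 + 112n^2 + 14n^3 + 70mn^2    [distributive law]
= 208n + 145n^2 − 31mn − 448 + 328m + 188m^2 + 36mn^2 − 194m^2n − 120m^3 + 14n^3    [combine like terms]

208n + 145n^2 − 31mn − 448 + 328m + 188m^2 + 36mn^2 − 194m^2n − 120m^3 + 14n^3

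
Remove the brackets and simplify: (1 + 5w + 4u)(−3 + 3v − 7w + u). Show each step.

−3 + 3v − 22w − 11u + 15vw − 35w^2 − 23uw + 12uv + 4u^2

(1 + 5w + 4u)(−3 + 3v − 7w + u)
= −3 + 3v − 7w + u − 15w + 15vw − 35w^2 + 5uw − 12u + 12uv − 28uw + 4u^2    [distributive law]
= −3 + 3v − 22w − 11u + 15vw − 35w^2 − 23uw + 12uv + 4u^2    [combine like terms]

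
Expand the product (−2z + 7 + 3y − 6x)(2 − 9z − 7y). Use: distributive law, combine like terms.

−67z + 18z^2 − 13yz + 14 − 43y − 21y^2 − 12x + 54xz + 42xy

(−2z + 7 + 3y − 6x)(2 − 9z − 7y)
= −4z + 18z^2 + 14yz + 14 − 63z − 49y + 6y − 27yz − 21y^2 − 12x + 54xz + 42xy    [distributive law]
= −67z + 18z^2 − 13yz + 14 − 43y − 21y^2 − 12x + 54xz + 42xy    [combine like terms]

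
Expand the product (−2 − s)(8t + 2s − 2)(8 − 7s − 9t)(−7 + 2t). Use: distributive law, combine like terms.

(−2 − s)(8t + 2s − 2)(8 − 7s − 9t)(−7 + 2t)
= (−16t − 4s + 4 − 8st − 2s^2 + 2s)(8 − 7s − 9t)(−7 + 2t)    [distributive law]
= (−16t − 2s + 4 − 8st − 2s^2)(8 − 7s − 9t)(−7 + 2t)    [combine like terms]
= (−128t + 112st + 144t^2 − 16s + 14s^2 + 18st + 32 − 28s − 36t − 64st + 56s^2t + 72st^2 − 16s^2 + 14s^3 + 18s^2t)(−7 + 2t)    [distributive law]
= (−164t + 66st + 144t^2 − 44s − 2s^2 + 32 + 74s^2t + 72st^2 + 14s^3)(−7 + 2t)    [combine like terms]
= 1148t − 328t^2 − 462st + 132st^2 − 1008t^2 + 288t^3 + 308s − 88st + 14s^2 − 4s^2t − 224 + 64t − 518s^2t + 148s^2t^2 − 504st^2 + 144st^3 − 98s^3 + 28s^3t    [distributive law]
= 1212t − 1336t^2 − 550st − 372st^2 + 288t^3 + 308s + 14s^2 − 522s^2t − 224 + 148s^2t^2 + 144st^3 − 98s^3 + 28s^3t    [combine like terms]

1212t − 1336t^2 − 550st − 372st^2 + 288t^3 + 308s + 14s^2 − 522s^2t − 224 + 148s^2t^2 + 144st^3 − 98s^3 + 28s^3t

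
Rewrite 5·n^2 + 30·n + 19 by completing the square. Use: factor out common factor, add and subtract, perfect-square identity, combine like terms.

5(n + 3)^2 − 26

5·n^2 + 30·n + 19
= 5(n^2 + 6·n) + 19    [factor out 5 from the n-terms]
= 5(n^2 + 6·n + 9 − 9) + 19    [add and subtract 9 inside the bracket]
= 5(n + 3)^2 − 45 + 19    [perfect-square identity]
= 5(n + 3)^2 − 26    [combine constants]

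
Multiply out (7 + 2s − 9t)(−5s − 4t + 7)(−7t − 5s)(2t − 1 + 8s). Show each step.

(7 + 2s − 9t)(−5s − 4t + 7)(−7t − 5s)(2t − 1 + 8s)
= (−35s − 28t + 49 − 10s^2 − 8st + 14s + 45st + 36t^2 − 63t)(−7t − 5s)(2t − 1 + 8s)    [distributive law]
= (−21s − 91t + 49 − 10s^2 + 37st + 36t^2)(−7t − 5s)(2t − 1 + 8s)    [combine like terms]
= (147st + 105s^2 + 637t^2 + 455st − 343t − 245s + 70s^2t + 50s^3 − 259st^2 − 185s^2t − 252t^3 − 180st^2)(2t − 1 + 8s)    [distributive law]
= (602st + 105s^2 + 637t^2 − 343t − 245s − 115s^2t + 50s^3 − 439st^2 − 252t^3)(2t − 1 + 8s)    [combine like terms]
= 1204st^2 − 602st + 4816s^2t + 210s^2t − 105s^2 + 840s^3 + 1274t^3 − 637t^2 + 5096st^2 − 686t^2 + 343t − 2744st − 490st + 245s − 1960s^2 − 230s^2t^2 + 115s^2t − 920s^3t + 100s^3t − 50s^3 + 400s^4 − 878st^3 + 439st^2 − 3512s^2t^2 − 504t^4 + 252t^3 − 2016st^3    [distributive law]
= 6739st^2 − 3836st + 5141s^2t − 2065s^2 + 790s^3 + 1526t^3 − 1323t^2 + 343t + 245s − 3742s^2t^2 − 820s^3t + 400s^4 − 2894st^3 − 504t^4    [combine like terms]

6739st^2 − 3836st + 5141s^2t − 2065s^2 + 790s^3 + 1526t^3 − 1323t^2 + 343t + 245s − 3742s^2t^2 − 820s^3t + 400s^4 − 2894st^3 − 504t^4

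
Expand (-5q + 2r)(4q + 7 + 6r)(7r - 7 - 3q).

-74q^2r + 245q^2 + 60q^3 - 133qr + 245q - 190qr^2 + 14r^2 - 98r + 84r^3

(-5q + 2r)(4q + 7 + 6r)(7r - 7 - 3q)
= (-20q^2 - 35q - 30qr + 8qr + 14r + 12r^2)(7r - 7 - 3q)    [distributive law]
= (-20q^2 - 35q - 22qr + 14r + 12r^2)(7r - 7 - 3q)    [combine like terms]
= -140q^2r + 140q^2 + 60q^3 - 245qr + 245q + 105q^2 - 154qr^2 + 154qr + 66q^2r + 98r^2 - 98r - 42qr + 84r^3 - 84r^2 - 36qr^2    [distributive law]
= -74q^2r + 245q^2 + 60q^3 - 133qr + 245q - 190qr^2 + 14r^2 - 98r + 84r^3    [combine like terms]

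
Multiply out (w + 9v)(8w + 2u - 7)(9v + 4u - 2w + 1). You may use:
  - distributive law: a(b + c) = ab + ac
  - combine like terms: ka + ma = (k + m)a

-72vw^2 + 28uw^2 - 16w^3 + 22w^2 + 270uvw + 8u^2w - 26uw + 135vw - 7w + 648v^2w + 162uv^2 + 72u^2v - 234uv - 567v^2 - 63v

(w + 9v)(8w + 2u - 7)(9v + 4u - 2w + 1)
= (8w^2 + 2uw - 7w + 72vw + 18uv - 63v)(9v + 4u - 2w + 1)    [distributive law]
= 72vw^2 + 32uw^2 - 16w^3 + 8w^2 + 18uvw + 8u^2w - 4uw^2 + 2uw - 63vw - 28uw + 14w^2 - 7w + 648v^2w + 288uvw - 144vw^2 + 72vw + 162uv^2 + 72u^2v - 36uvw + 18uv - 567v^2 - 252uv + 126vw - 63v    [distributive law]
= -72vw^2 + 28uw^2 - 16w^3 + 22w^2 + 270uvw + 8u^2w - 26uw + 135vw - 7w + 648v^2w + 162uv^2 + 72u^2v - 234uv - 567v^2 - 63v    [combine like terms]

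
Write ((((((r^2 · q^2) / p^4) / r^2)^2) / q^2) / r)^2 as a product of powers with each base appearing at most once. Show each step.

((((((r^2 · q^2) / p^4) / r^2)^2) / q^2) / r)^2
= ((((((r^2 · q^2) / p^4) / r^2)^2) / q^2)^2) / (r^2)    [power of a quotient]
= ((((((r^2 · q^2) / p^4) / r^2)^2)^2) / ((q^2)^2)) / (r^2)    [power of a quotient]
= (((((r^2 · q^2) / p^4) / r^2)^4) / ((q^2)^2)) / (r^2)    [power of a power]
= (((((r^2 · q^2) / p^4)^4) / ((r^2)^4)) / ((q^2)^2)) / (r^2)    [power of a quotient]
= (((((r^2 · q^2)^4) / ((p^4)^4)) / ((r^2)^4)) / ((q^2)^2)) / (r^2)    [power of a quotient]
= ((((((r^2)^4) · ((q^2)^4)) / ((p^4)^4)) / ((r^2)^4)) / ((q^2)^2)) / (r^2)    [power of a product]
= ((((r^8 · ((q^2)^4)) / ((p^4)^4)) / ((r^2)^4)) / ((q^2)^2)) / (r^2)    [power of a power]
= ((((r^8 · q^8) / ((p^4)^4)) / ((r^2)^4)) / ((q^2)^2)) / (r^2)    [power of a power]
= ((((r^8 · q^8) / p^16) / ((r^2)^4)) / ((q^2)^2)) / (r^2)    [power of a power]
= ((((r^8 · q^8) / p^16) / r^8) / ((q^2)^2)) / (r^2)    [power of a power]
= ((((r^8 · q^8) / p^16) / r^8) / q^4) / (r^2)    [power of a power]
= p^(-16)q^4r^(-2)    [quotient of powers; product of powers]

p^(-16)q^4r^(-2)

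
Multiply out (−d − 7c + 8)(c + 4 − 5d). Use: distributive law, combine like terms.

34cd − 44d + 5d^2 − 7c^2 − 20c + 32

(−d − 7c + 8)(c + 4 − 5d)
= −cd − 4d + 5d^2 − 7c^2 − 28c + 35cd + 8c + 32 − 40d    [distributive law]
= 34cd − 44d + 5d^2 − 7c^2 − 20c + 32    [combine like terms]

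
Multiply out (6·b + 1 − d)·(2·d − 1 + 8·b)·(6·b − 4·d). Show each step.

−168·b^2·d − 28·b·d^2 + 12·b^2 + 10·b·d + 288·b^3 − 12·d^2 − 6·b + 4·d + 8·d^3

(6·b + 1 − d)·(2·d − 1 + 8·b)·(6·b − 4·d)
= (12·b·d − 6·b + 48·b^2 + 2·d − 1 + 8·b − 2·d^2 + d − 8·b·d)·(6·b − 4·d)    [distributive law]
= (4·b·d + 2·b + 48·b^2 + 3·d − 1 − 2·d^2)·(6·b − 4·d)    [combine like terms]
= 24·b^2·d − 16·b·d^2 + 12·b^2 − 8·b·d + 288·b^3 − 192·b^2·d + 18·b·d − 12·d^2 − 6·b + 4·d − 12·b·d^2 + 8·d^3    [distributive law]
= −168·b^2·d − 28·b·d^2 + 12·b^2 + 10·b·d + 288·b^3 − 12·d^2 − 6·b + 4·d + 8·d^3    [combine like terms]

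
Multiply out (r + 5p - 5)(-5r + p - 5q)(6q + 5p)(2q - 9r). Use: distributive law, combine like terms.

210q^2r^2 + 270qr^3 + 1471pqr^2 + 225pr^3 + 1012pq^2r + 615p^2qr + 1080p^2r^2 - 60q^3r - 190p^2q^2 + 50p^3q - 225p^3r - 300pq^3 - 1050q^2r - 1350qr^2 - 605pqr - 1125pr^2 + 190pq^2 - 50p^2q + 225p^2r + 300q^3

(r + 5p - 5)(-5r + p - 5q)(6q + 5p)(2q - 9r)
= (-5r^2 + pr - 5qr - 25pr + 5p^2 - 25pq + 25r - 5p + 25q)(6q + 5p)(2q - 9r)    [distributive law]
= (-5r^2 - 24pr - 5qr + 5p^2 - 25pq + 25r - 5p + 25q)(6q + 5p)(2q - 9r)    [combine like terms]
= (-30qr^2 - 25pr^2 - 144pqr - 120p^2r - 30q^2r - 25pqr + 30p^2q + 25p^3 - 150pq^2 - 125p^2q + 150qr + 125pr - 30pq - 25p^2 + 150q^2 + 125pq)(2q - 9r)    [distributive law]
= (-30qr^2 - 25pr^2 - 169pqr - 120p^2r - 30q^2r - 95p^2q + 25p^3 - 150pq^2 + 150qr + 125pr + 95pq - 25p^2 + 150q^2)(2q - 9r)    [combine like terms]
= -60q^2r^2 + 270qr^3 - 50pqr^2 + 225pr^3 - 338pq^2r + 1521pqr^2 - 240p^2qr + 1080p^2r^2 - 60q^3r + 270q^2r^2 - 190p^2q^2 + 855p^2qr + 50p^3q - 225p^3r - 300pq^3 + 1350pq^2r + 300q^2r - 1350qr^2 + 250pqr - 1125pr^2 + 190pq^2 - 855pqr - 50p^2q + 225p^2r + 300q^3 - 1350q^2r    [distributive law]
= 210q^2r^2 + 270qr^3 + 1471pqr^2 + 225pr^3 + 1012pq^2r + 615p^2qr + 1080p^2r^2 - 60q^3r - 190p^2q^2 + 50p^3q - 225p^3r - 300pq^3 - 1050q^2r - 1350qr^2 - 605pqr - 1125pr^2 + 190pq^2 - 50p^2q + 225p^2r + 300q^3    [combine like terms]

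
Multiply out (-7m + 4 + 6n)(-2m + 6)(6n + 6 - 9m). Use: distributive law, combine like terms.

192m^2n + 534m^2 - 126m^3 - 696mn - 516m + 360n + 144 - 72mn^2 + 216n^2

(-7m + 4 + 6n)(-2m + 6)(6n + 6 - 9m)
= (14m^2 - 42m - 8m + 24 - 12mn + 36n)(6n + 6 - 9m)    [distributive law]
= (14m^2 - 50m + 24 - 12mn + 36n)(6n + 6 - 9m)    [combine like terms]
= 84m^2n + 84m^2 - 126m^3 - 300mn - 300m + 450m^2 + 144n + 144 - 216m - 72mn^2 - 72mn + 108m^2n + 216n^2 + 216n - 324mn    [distributive law]
= 192m^2n + 534m^2 - 126m^3 - 696mn - 516m + 360n + 144 - 72mn^2 + 216n^2    [combine like terms]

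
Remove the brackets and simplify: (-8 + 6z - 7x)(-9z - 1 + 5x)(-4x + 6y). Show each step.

(-8 + 6z - 7x)(-9z - 1 + 5x)(-4x + 6y)
= (72z + 8 - 40x - 54z^2 - 6z + 30xz + 63xz + 7x - 35x^2)(-4x + 6y)    [distributive law]
= (66z + 8 - 33x - 54z^2 + 93xz - 35x^2)(-4x + 6y)    [combine like terms]
= -264xz + 396yz - 32x + 48y + 132x^2 - 198xy + 216xz^2 - 324yz^2 - 372x^2z + 558xyz + 140x^3 - 210x^2y    [distributive law]

-264xz + 396yz - 32x + 48y + 132x^2 - 198xy + 216xz^2 - 324yz^2 - 372x^2z + 558xyz + 140x^3 - 210x^2y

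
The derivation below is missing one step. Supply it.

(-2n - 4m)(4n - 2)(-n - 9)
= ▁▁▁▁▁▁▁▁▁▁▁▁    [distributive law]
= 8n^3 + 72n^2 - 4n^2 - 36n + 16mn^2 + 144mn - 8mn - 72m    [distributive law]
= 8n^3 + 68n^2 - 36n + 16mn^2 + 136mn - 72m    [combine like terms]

After distributive law, the bracketed line is:

(-8n^2 + 4n - 16mn + 8m)(-n - 9)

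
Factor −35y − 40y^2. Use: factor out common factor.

−35y − 40y^2
= 5(−7y − 8y^2)    [factor out 5]
= 5y(−7 − 8y)    [factor out y]

5y(−7 − 8y)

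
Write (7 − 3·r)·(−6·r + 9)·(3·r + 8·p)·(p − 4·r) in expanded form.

(7 − 3·r)·(−6·r + 9)·(3·r + 8·p)·(p − 4·r)
= (−42·r + 63 + 18·r^2 − 27·r)·(3·r + 8·p)·(p − 4·r)    [distributive law]
= (−69·r + 63 + 18·r^2)·(3·r + 8·p)·(p − 4·r)    [combine like terms]
= (−207·r^2 − 552·p·r + 189·r + 504·p + 54·r^3 + 144·p·r^2)·(p − 4·r)    [distributive law]
= −207·p·r^2 + 828·r^3 − 552·p^2·r + 2208·p·r^2 + 189·p·r − 756·r^2 + 504·p^2 − 2016·p·r + 54·p·r^3 − 216·r^4 + 144·p^2·r^2 − 576·p·r^3    [distributive law]
= 2001·p·r^2 + 828·r^3 − 552·p^2·r − 1827·p·r − 756·r^2 + 504·p^2 − 522·p·r^3 − 216·r^4 + 144·p^2·r^2    [combine like terms]

2001·p·r^2 + 828·r^3 − 552·p^2·r − 1827·p·r − 756·r^2 + 504·p^2 − 522·p·r^3 − 216·r^4 + 144·p^2·r^2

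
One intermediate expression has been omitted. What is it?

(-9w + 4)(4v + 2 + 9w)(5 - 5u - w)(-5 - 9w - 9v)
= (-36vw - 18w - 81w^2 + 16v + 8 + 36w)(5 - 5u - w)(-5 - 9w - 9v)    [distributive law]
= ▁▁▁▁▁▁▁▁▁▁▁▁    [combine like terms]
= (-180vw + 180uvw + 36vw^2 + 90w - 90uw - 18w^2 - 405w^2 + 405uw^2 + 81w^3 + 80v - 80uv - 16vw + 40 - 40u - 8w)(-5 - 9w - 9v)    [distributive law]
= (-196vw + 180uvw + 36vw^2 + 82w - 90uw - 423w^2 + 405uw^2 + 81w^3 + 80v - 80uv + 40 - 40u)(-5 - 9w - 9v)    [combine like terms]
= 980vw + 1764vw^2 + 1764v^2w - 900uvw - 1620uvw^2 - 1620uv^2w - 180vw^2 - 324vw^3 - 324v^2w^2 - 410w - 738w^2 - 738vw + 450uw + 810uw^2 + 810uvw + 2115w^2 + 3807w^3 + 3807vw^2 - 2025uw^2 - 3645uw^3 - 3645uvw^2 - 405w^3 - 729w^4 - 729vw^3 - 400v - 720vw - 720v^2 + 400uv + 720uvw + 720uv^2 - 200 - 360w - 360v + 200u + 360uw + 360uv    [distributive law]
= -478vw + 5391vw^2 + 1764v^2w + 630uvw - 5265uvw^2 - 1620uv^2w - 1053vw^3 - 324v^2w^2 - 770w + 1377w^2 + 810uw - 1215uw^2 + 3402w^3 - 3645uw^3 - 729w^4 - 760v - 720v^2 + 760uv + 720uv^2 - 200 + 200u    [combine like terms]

By combine like terms:

(-36vw + 18w - 81w^2 + 16v + 8)(5 - 5u - w)(-5 - 9w - 9v)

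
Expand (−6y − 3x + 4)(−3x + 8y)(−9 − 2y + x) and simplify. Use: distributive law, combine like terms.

(−6y − 3x + 4)(−3x + 8y)(−9 − 2y + x)
= (18xy − 48y² + 9x² − 24xy − 12x + 32y)(−9 − 2y + x)    [distributive law]
= (−6xy − 48y² + 9x² − 12x + 32y)(−9 − 2y + x)    [combine like terms]
= 54xy + 12xy² − 6x²y + 432y² + 96y³ − 48xy² − 81x² − 18x²y + 9x³ + 108x + 24xy − 12x² − 288y − 64y² + 32xy    [distributive law]
= 110xy − 36xy² − 24x²y + 368y² + 96y³ − 93x² + 9x³ + 108x − 288y    [combine like terms]

110xy − 36xy² − 24x²y + 368y² + 96y³ − 93x² + 9x³ + 108x − 288y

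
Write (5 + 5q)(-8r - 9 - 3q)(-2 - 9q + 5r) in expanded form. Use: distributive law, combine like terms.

-145r + 140qr - 200r² + 90 + 525q + 570q² + 285q²r - 200qr² + 135q³

(5 + 5q)(-8r - 9 - 3q)(-2 - 9q + 5r)
= (-40r - 45 - 15q - 40qr - 45q - 15q²)(-2 - 9q + 5r)    [distributive law]
= (-40r - 45 - 60q - 40qr - 15q²)(-2 - 9q + 5r)    [combine like terms]
= 80r + 360qr - 200r² + 90 + 405q - 225r + 120q + 540q² - 300qr + 80qr + 360q²r - 200qr² + 30q² + 135q³ - 75q²r    [distributive law]
= -145r + 140qr - 200r² + 90 + 525q + 570q² + 285q²r - 200qr² + 135q³    [combine like terms]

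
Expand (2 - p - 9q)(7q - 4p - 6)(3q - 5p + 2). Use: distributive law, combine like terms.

(2 - p - 9q)(7q - 4p - 6)(3q - 5p + 2)
= (14q - 8p - 12 - 7pq + 4p² + 6p - 63q² + 36pq + 54q)(3q - 5p + 2)    [distributive law]
= (68q - 2p - 12 + 29pq + 4p² - 63q²)(3q - 5p + 2)    [combine like terms]
= 204q² - 340pq + 136q - 6pq + 10p² - 4p - 36q + 60p - 24 + 87pq² - 145p²q + 58pq + 12p²q - 20p³ + 8p² - 189q³ + 315pq² - 126q²    [distributive law]
= 78q² - 288pq + 100q + 18p² + 56p - 24 + 402pq² - 133p²q - 20p³ - 189q³    [combine like terms]

78q² - 288pq + 100q + 18p² + 56p - 24 + 402pq² - 133p²q - 20p³ - 189q³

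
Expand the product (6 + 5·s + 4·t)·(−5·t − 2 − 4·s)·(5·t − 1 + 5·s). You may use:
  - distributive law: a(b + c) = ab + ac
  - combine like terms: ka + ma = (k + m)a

(6 + 5·s + 4·t)·(−5·t − 2 − 4·s)·(5·t − 1 + 5·s)
= (−30·t − 12 − 24·s − 25·s·t − 10·s − 20·s^2 − 20·t^2 − 8·t − 16·s·t)·(5·t − 1 + 5·s)    [distributive law]
= (−38·t − 12 − 34·s − 41·s·t − 20·s^2 − 20·t^2)·(5·t − 1 + 5·s)    [combine like terms]
= −190·t^2 + 38·t − 190·s·t − 60·t + 12 − 60·s − 170·s·t + 34·s − 170·s^2 − 205·s·t^2 + 41·s·t − 205·s^2·t − 100·s^2·t + 20·s^2 − 100·s^3 − 100·t^3 + 20·t^2 − 100·s·t^2    [distributive law]
= −170·t^2 − 22·t − 319·s·t + 12 − 26·s − 150·s^2 − 305·s·t^2 − 305·s^2·t − 100·s^3 − 100·t^3    [combine like terms]

−170·t^2 − 22·t − 319·s·t + 12 − 26·s − 150·s^2 − 305·s·t^2 − 305·s^2·t − 100·s^3 − 100·t^3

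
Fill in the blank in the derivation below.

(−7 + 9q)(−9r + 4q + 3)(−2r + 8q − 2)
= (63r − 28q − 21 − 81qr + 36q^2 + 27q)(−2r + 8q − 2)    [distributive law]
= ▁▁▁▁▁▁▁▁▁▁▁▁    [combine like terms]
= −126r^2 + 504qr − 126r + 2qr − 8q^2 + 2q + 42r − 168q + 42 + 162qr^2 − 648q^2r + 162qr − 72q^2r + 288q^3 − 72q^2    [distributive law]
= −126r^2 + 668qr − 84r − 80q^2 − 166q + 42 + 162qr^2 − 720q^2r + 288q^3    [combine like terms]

After combine like terms, the bracketed line is:

(63r − q − 21 − 81qr + 36q^2)(−2r + 8q − 2)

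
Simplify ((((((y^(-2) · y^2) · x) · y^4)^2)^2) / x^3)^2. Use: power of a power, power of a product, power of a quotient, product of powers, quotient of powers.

((((((y^(-2) · y^2) · x) · y^4)^2)^2) / x^3)^2
= ((((((y^(-2) · y^2) · x) · y^4)^2)^2)^2) / ((x^3)^2)    [power of a quotient]
= (((((y^(-2) · y^2) · x) · y^4)^2)^4) / ((x^3)^2)    [power of a power]
= ((((y^(-2) · y^2) · x) · y^4)^8) / ((x^3)^2)    [power of a power]
= ((((y^(-2) · y^2) · x)^8) · ((y^4)^8)) / ((x^3)^2)    [power of a product]
= ((((y^(-2) · y^2)^8) · (x^8)) · ((y^4)^8)) / ((x^3)^2)    [power of a product]
= (((((y^(-2))^8) · ((y^2)^8)) · (x^8)) · ((y^4)^8)) / ((x^3)^2)    [power of a product]
= (((y^(-16) · ((y^2)^8)) · (x^8)) · ((y^4)^8)) / ((x^3)^2)    [power of a power]
= (((y^(-16) · y^16) · (x^8)) · ((y^4)^8)) / ((x^3)^2)    [power of a power]
= ((y^0 · (x^8)) · ((y^4)^8)) / ((x^3)^2)    [product of powers]
= ((y^0 · x^8) · y^32) / ((x^3)^2)    [power of a power]
= ((y^0 · x^8) · y^32) / x^6    [power of a power]
= x^2y^32    [quotient of powers; product of powers]

x^2y^32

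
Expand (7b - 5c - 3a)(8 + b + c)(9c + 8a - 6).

(7b - 5c - 3a)(8 + b + c)(9c + 8a - 6)
= (56b + 7b² + 7bc - 40c - 5bc - 5c² - 24a - 3ab - 3ac)(9c + 8a - 6)    [distributive law]
= (56b + 7b² + 2bc - 40c - 5c² - 24a - 3ab - 3ac)(9c + 8a - 6)    [combine like terms]
= 504bc + 448ab - 336b + 63b²c + 56ab² - 42b² + 18bc² + 16abc - 12bc - 360c² - 320ac + 240c - 45c³ - 40ac² + 30c² - 216ac - 192a² + 144a - 27abc - 24a²b + 18ab - 27ac² - 24a²c + 18ac    [distributive law]
= 492bc + 466ab - 336b + 63b²c + 56ab² - 42b² + 18bc² - 11abc - 330c² - 518ac + 240c - 45c³ - 67ac² - 192a² + 144a - 24a²b - 24a²c    [combine like terms]

492bc + 466ab - 336b + 63b²c + 56ab² - 42b² + 18bc² - 11abc - 330c² - 518ac + 240c - 45c³ - 67ac² - 192a² + 144a - 24a²b - 24a²c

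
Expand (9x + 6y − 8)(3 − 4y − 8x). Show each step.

(9x + 6y − 8)(3 − 4y − 8x)
= 27x − 36xy − 72x^2 + 18y − 24y^2 − 48xy − 24 + 32y + 64x    [distributive law]
= 91x − 84xy − 72x^2 + 50y − 24y^2 − 24    [combine like terms]

91x − 84xy − 72x^2 + 50y − 24y^2 − 24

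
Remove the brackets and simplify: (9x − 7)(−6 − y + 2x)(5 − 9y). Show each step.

(9x − 7)(−6 − y + 2x)(5 − 9y)
= (−54x − 9xy + 18x^2 + 42 + 7y − 14x)(5 − 9y)    [distributive law]
= (−68x − 9xy + 18x^2 + 42 + 7y)(5 − 9y)    [combine like terms]
= −340x + 612xy − 45xy + 81xy^2 + 90x^2 − 162x^2y + 210 − 378y + 35y − 63y^2    [distributive law]
= −340x + 567xy + 81xy^2 + 90x^2 − 162x^2y + 210 − 343y − 63y^2    [combine like terms]

−340x + 567xy + 81xy^2 + 90x^2 − 162x^2y + 210 − 343y − 63y^2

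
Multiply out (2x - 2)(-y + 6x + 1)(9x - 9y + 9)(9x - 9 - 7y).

-1890x^3y + 1818x^2y + 1044x^2y^2 - 954xy^2 - 126xy^3 + 270xy + 972x^4 - 810x^3 - 1134x^2 + 810x - 90y^2 + 126y^3 - 198y + 162

(2x - 2)(-y + 6x + 1)(9x - 9y + 9)(9x - 9 - 7y)
= (-2xy + 12x^2 + 2x + 2y - 12x - 2)(9x - 9y + 9)(9x - 9 - 7y)    [distributive law]
= (-2xy + 12x^2 - 10x + 2y - 2)(9x - 9y + 9)(9x - 9 - 7y)    [combine like terms]
= (-18x^2y + 18xy^2 - 18xy + 108x^3 - 108x^2y + 108x^2 - 90x^2 + 90xy - 90x + 18xy - 18y^2 + 18y - 18x + 18y - 18)(9x - 9 - 7y)    [distributive law]
= (-126x^2y + 18xy^2 + 90xy + 108x^3 + 18x^2 - 108x - 18y^2 + 36y - 18)(9x - 9 - 7y)    [combine like terms]
= -1134x^3y + 1134x^2y + 882x^2y^2 + 162x^2y^2 - 162xy^2 - 126xy^3 + 810x^2y - 810xy - 630xy^2 + 972x^4 - 972x^3 - 756x^3y + 162x^3 - 162x^2 - 126x^2y - 972x^2 + 972x + 756xy - 162xy^2 + 162y^2 + 126y^3 + 324xy - 324y - 252y^2 - 162x + 162 + 126y    [distributive law]
= -1890x^3y + 1818x^2y + 1044x^2y^2 - 954xy^2 - 126xy^3 + 270xy + 972x^4 - 810x^3 - 1134x^2 + 810x - 90y^2 + 126y^3 - 198y + 162    [combine like terms]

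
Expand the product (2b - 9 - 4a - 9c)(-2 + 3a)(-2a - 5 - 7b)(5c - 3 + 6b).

582abc + 21ab + 792ab² - 692bc - 222b - 720b² - 616b²c + 168b³ + 684a²bc + 372a²b + 432a²b² + 924ab²c - 252ab³ - 2ac - 177a - 180c + 270 + 328a²c - 294a² + 120a³c - 72a³ + 144a³b + 495ac² - 450c² - 630bc² + 270a²c² + 945abc²

(2b - 9 - 4a - 9c)(-2 + 3a)(-2a - 5 - 7b)(5c - 3 + 6b)
= (-4b + 6ab + 18 - 27a + 8a - 12a² + 18c - 27ac)(-2a - 5 - 7b)(5c - 3 + 6b)    [distributive law]
= (-4b + 6ab + 18 - 19a - 12a² + 18c - 27ac)(-2a - 5 - 7b)(5c - 3 + 6b)    [combine like terms]
= (8ab + 20b + 28b² - 12a²b - 30ab - 42ab² - 36a - 90 - 126b + 38a² + 95a + 133ab + 24a³ + 60a² + 84a²b - 36ac - 90c - 126bc + 54a²c + 135ac + 189abc)(5c - 3 + 6b)    [distributive law]
= (111ab - 106b + 28b² + 72a²b - 42ab² + 59a - 90 + 98a² + 24a³ + 99ac - 90c - 126bc + 54a²c + 189abc)(5c - 3 + 6b)    [combine like terms]
= 555abc - 333ab + 666ab² - 530bc + 318b - 636b² + 140b²c - 84b² + 168b³ + 360a²bc - 216a²b + 432a²b² - 210ab²c + 126ab² - 252ab³ + 295ac - 177a + 354ab - 450c + 270 - 540b + 490a²c - 294a² + 588a²b + 120a³c - 72a³ + 144a³b + 495ac² - 297ac + 594abc - 450c² + 270c - 540bc - 630bc² + 378bc - 756b²c + 270a²c² - 162a²c + 324a²bc + 945abc² - 567abc + 1134ab²c    [distributive law]
= 582abc + 21ab + 792ab² - 692bc - 222b - 720b² - 616b²c + 168b³ + 684a²bc + 372a²b + 432a²b² + 924ab²c - 252ab³ - 2ac - 177a - 180c + 270 + 328a²c - 294a² + 120a³c - 72a³ + 144a³b + 495ac² - 450c² - 630bc² + 270a²c² + 945abc²    [combine like terms]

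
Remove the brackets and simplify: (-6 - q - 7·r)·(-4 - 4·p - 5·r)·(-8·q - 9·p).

-192·q - 216·p - 228·p·q - 216·p^2 - 464·q·r - 522·p·r - 32·q^2 - 32·p·q^2 - 36·p^2·q - 40·q^2·r - 269·p·q·r - 252·p^2·r - 280·q·r^2 - 315·p·r^2

(-6 - q - 7·r)·(-4 - 4·p - 5·r)·(-8·q - 9·p)
= (24 + 24·p + 30·r + 4·q + 4·p·q + 5·q·r + 28·r + 28·p·r + 35·r^2)·(-8·q - 9·p)    [distributive law]
= (24 + 24·p + 58·r + 4·q + 4·p·q + 5·q·r + 28·p·r + 35·r^2)·(-8·q - 9·p)    [combine like terms]
= -192·q - 216·p - 192·p·q - 216·p^2 - 464·q·r - 522·p·r - 32·q^2 - 36·p·q - 32·p·q^2 - 36·p^2·q - 40·q^2·r - 45·p·q·r - 224·p·q·r - 252·p^2·r - 280·q·r^2 - 315·p·r^2    [distributive law]
= -192·q - 216·p - 228·p·q - 216·p^2 - 464·q·r - 522·p·r - 32·q^2 - 32·p·q^2 - 36·p^2·q - 40·q^2·r - 269·p·q·r - 252·p^2·r - 280·q·r^2 - 315·p·r^2    [combine like terms]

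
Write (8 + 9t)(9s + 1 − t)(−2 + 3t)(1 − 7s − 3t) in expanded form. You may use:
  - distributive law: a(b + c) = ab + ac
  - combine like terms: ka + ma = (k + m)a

−32s + 1008s^2 + 332st − 378s^2t − 66st^2 − 16 + 70t − 45t^2 − 90t^3 − 1701s^2t^2 − 540st^3 + 81t^4

(8 + 9t)(9s + 1 − t)(−2 + 3t)(1 − 7s − 3t)
= (72s + 8 − 8t + 81st + 9t − 9t^2)(−2 + 3t)(1 − 7s − 3t)    [distributive law]
= (72s + 8 + t + 81st − 9t^2)(−2 + 3t)(1 − 7s − 3t)    [combine like terms]
= (−144s + 216st − 16 + 24t − 2t + 3t^2 − 162st + 243st^2 + 18t^2 − 27t^3)(1 − 7s − 3t)    [distributive law]
= (−144s + 54st − 16 + 22t + 21t^2 + 243st^2 − 27t^3)(1 − 7s − 3t)    [combine like terms]
= −144s + 1008s^2 + 432st + 54st − 378s^2t − 162st^2 − 16 + 112s + 48t + 22t − 154st − 66t^2 + 21t^2 − 147st^2 − 63t^3 + 243st^2 − 1701s^2t^2 − 729st^3 − 27t^3 + 189st^3 + 81t^4    [distributive law]
= −32s + 1008s^2 + 332st − 378s^2t − 66st^2 − 16 + 70t − 45t^2 − 90t^3 − 1701s^2t^2 − 540st^3 + 81t^4    [combine like terms]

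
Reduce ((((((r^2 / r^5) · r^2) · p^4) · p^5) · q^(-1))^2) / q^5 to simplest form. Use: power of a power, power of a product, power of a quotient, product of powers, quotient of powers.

p^18q^(-7)r^(-2)

((((((r^2 / r^5) · r^2) · p^4) · p^5) · q^(-1))^2) / q^5
= ((((((r^2 / r^5) · r^2) · p^4) · p^5)^2) · ((q^(-1))^2)) / q^5    [power of a product]
= ((((((r^2 / r^5) · r^2) · p^4)^2) · ((p^5)^2)) · ((q^(-1))^2)) / q^5    [power of a product]
= ((((((r^2 / r^5) · r^2)^2) · ((p^4)^2)) · ((p^5)^2)) · ((q^(-1))^2)) / q^5    [power of a product]
= ((((((r^2 / r^5)^2) · ((r^2)^2)) · ((p^4)^2)) · ((p^5)^2)) · ((q^(-1))^2)) / q^5    [power of a product]
= (((((((r^2)^2) / ((r^5)^2)) · ((r^2)^2)) · ((p^4)^2)) · ((p^5)^2)) · ((q^(-1))^2)) / q^5    [power of a quotient]
= (((((r^4 / ((r^5)^2)) · ((r^2)^2)) · ((p^4)^2)) · ((p^5)^2)) · ((q^(-1))^2)) / q^5    [power of a power]
= (((((r^4 / r^10) · ((r^2)^2)) · ((p^4)^2)) · ((p^5)^2)) · ((q^(-1))^2)) / q^5    [power of a power]
= ((((r^(-6) · ((r^2)^2)) · ((p^4)^2)) · ((p^5)^2)) · ((q^(-1))^2)) / q^5    [quotient of powers]
= ((((r^(-6) · r^4) · ((p^4)^2)) · ((p^5)^2)) · ((q^(-1))^2)) / q^5    [power of a power]
= (((r^(-2) · ((p^4)^2)) · ((p^5)^2)) · ((q^(-1))^2)) / q^5    [product of powers]
= (((r^(-2) · p^8) · ((p^5)^2)) · ((q^(-1))^2)) / q^5    [power of a power]
= (((r^(-2) · p^8) · p^10) · ((q^(-1))^2)) / q^5    [power of a power]
= (((r^(-2) · p^8) · p^10) · q^(-2)) / q^5    [power of a power]
= p^18q^(-7)r^(-2)    [quotient of powers; product of powers]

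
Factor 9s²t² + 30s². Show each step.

3s²(3t² + 10)

9s²t² + 30s²
= 3(3s²t² + 10s²)    [factor out 3]
= 3s²(3t² + 10)    [factor out s²]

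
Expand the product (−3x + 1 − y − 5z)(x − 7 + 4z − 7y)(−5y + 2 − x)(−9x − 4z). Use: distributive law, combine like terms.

(−3x + 1 − y − 5z)(x − 7 + 4z − 7y)(−5y + 2 − x)(−9x − 4z)
= (−3x^2 + 21x − 12xz + 21xy + x − 7 + 4z − 7y − xy + 7y − 4yz + 7y^2 − 5xz + 35z − 20z^2 + 35yz)(−5y + 2 − x)(−9x − 4z)    [distributive law]
= (−3x^2 + 22x − 17xz + 20xy − 7 + 39z + 31yz + 7y^2 − 20z^2)(−5y + 2 − x)(−9x − 4z)    [combine like terms]
= (15x^2y − 6x^2 + 3x^3 − 110xy + 44x − 22x^2 + 85xyz − 34xz + 17x^2z − 100xy^2 + 40xy − 20x^2y + 35y − 14 + 7x − 195yz + 78z − 39xz − 155y^2z + 62yz − 31xyz − 35y^3 + 14y^2 − 7xy^2 + 100yz^2 − 40z^2 + 20xz^2)(−9x − 4z)    [distributive law]
= (−5x^2y − 28x^2 + 3x^3 − 70xy + 51x + 54xyz − 73xz + 17x^2z − 107xy^2 + 35y − 14 − 133yz + 78z − 155y^2z − 35y^3 + 14y^2 + 100yz^2 − 40z^2 + 20xz^2)(−9x − 4z)    [combine like terms]
= 45x^3y + 20x^2yz + 252x^3 + 112x^2z − 27x^4 − 12x^3z + 630x^2y + 280xyz − 459x^2 − 204xz − 486x^2yz − 216xyz^2 + 657x^2z + 292xz^2 − 153x^3z − 68x^2z^2 + 963x^2y^2 + 428xy^2z − 315xy − 140yz + 126x + 56z + 1197xyz + 532yz^2 − 702xz − 312z^2 + 1395xy^2z + 620y^2z^2 + 315xy^3 + 140y^3z − 126xy^2 − 56y^2z − 900xyz^2 − 400yz^3 + 360xz^2 + 160z^3 − 180x^2z^2 − 80xz^3    [distributive law]
= 45x^3y − 466x^2yz + 252x^3 + 769x^2z − 27x^4 − 165x^3z + 630x^2y + 1477xyz − 459x^2 − 906xz − 1116xyz^2 + 652xz^2 − 248x^2z^2 + 963x^2y^2 + 1823xy^2z − 315xy − 140yz + 126x + 56z + 532yz^2 − 312z^2 + 620y^2z^2 + 315xy^3 + 140y^3z − 126xy^2 − 56y^2z − 400yz^3 + 160z^3 − 80xz^3    [combine like terms]

45x^3y − 466x^2yz + 252x^3 + 769x^2z − 27x^4 − 165x^3z + 630x^2y + 1477xyz − 459x^2 − 906xz − 1116xyz^2 + 652xz^2 − 248x^2z^2 + 963x^2y^2 + 1823xy^2z − 315xy − 140yz + 126x + 56z + 532yz^2 − 312z^2 + 620y^2z^2 + 315xy^3 + 140y^3z − 126xy^2 − 56y^2z − 400yz^3 + 160z^3 − 80xz^3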